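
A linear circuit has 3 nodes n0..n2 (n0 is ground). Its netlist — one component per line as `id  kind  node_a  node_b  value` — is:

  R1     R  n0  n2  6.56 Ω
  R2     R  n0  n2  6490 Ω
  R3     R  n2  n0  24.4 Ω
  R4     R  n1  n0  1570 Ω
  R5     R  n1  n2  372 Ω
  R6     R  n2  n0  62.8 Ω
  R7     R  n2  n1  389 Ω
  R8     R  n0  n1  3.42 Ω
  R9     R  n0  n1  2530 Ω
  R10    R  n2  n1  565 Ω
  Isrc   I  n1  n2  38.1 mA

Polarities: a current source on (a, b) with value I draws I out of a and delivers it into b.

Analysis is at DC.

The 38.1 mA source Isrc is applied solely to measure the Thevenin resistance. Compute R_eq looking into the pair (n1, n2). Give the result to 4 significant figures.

MNA unknowns: 2 node voltages V₁..V_2
R1: Y=0.1524 on G[0,2]
R2: Y=0.0001541 on G[0,2]
R3: Y=0.04098 on G[2,0]
R4: Y=0.0006369 on G[1,0]
R5: Y=0.002688 on G[1,2]
R6: Y=0.01592 on G[2,0]
R7: Y=0.002571 on G[2,1]
R8: Y=0.2924 on G[0,1]
R9: Y=0.0003953 on G[0,1]
R10: Y=0.001770 on G[2,1]
Isrc: z[1]−=0.0381, z[2]+=0.0381
solve → V1=-0.1228, V2=0.1720

R_eq = 7.736 Ω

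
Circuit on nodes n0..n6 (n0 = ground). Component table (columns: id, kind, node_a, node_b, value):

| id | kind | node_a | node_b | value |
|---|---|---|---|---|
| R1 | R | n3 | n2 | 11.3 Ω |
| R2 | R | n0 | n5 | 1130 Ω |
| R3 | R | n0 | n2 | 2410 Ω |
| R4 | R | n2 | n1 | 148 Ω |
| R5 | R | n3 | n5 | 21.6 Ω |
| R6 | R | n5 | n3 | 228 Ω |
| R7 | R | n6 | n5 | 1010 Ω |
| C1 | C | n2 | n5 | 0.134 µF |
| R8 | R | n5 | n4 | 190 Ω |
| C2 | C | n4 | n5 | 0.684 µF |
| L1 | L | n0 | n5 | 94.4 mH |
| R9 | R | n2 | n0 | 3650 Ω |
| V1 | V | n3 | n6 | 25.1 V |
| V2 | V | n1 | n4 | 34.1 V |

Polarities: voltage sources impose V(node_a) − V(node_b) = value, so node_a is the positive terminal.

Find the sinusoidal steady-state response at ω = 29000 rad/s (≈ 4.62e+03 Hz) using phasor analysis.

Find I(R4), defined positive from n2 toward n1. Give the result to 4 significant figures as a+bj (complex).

-0.1649-0.04409j A

MNA unknowns: 6 node voltages V₁..V_6 plus 2 source currents (V1, V2)
R1: Y=0.08850+0.000j on G[3,2]
R2: Y=0.0008850+0.000j on G[0,5]
R3: Y=0.0004149+0.000j on G[0,2]
R4: Y=0.006757+0.000j on G[2,1]
R5: Y=0.04630+0.000j on G[3,5]
R6: Y=0.004386+0.000j on G[5,3]
R7: Y=0.0009901+0.000j on G[6,5]
C1: Y=0.000+0.003886j on G[2,5]
R8: Y=0.005263+0.000j on G[5,4]
C2: Y=0.000+0.01984j on G[4,5]
L1: Y=0.000-0.0003653j on G[0,5]
R9: Y=0.0002740+0.000j on G[2,0]
V1: row V3−V6=25.1, i_V1 at 3,6
V2: row V1−V4=34.1, i_V2 at 1,4
solve → V1=27.72+6.395j, V2=3.311-0.1298j, V3=1.443-0.3853j, V4=-6.376+6.395j, V5=-2.238-0.8228j, V6=-23.66-0.3853j
aux → i_V1=-0.02121+0.0004332j, i_V2=-0.1649-0.04409j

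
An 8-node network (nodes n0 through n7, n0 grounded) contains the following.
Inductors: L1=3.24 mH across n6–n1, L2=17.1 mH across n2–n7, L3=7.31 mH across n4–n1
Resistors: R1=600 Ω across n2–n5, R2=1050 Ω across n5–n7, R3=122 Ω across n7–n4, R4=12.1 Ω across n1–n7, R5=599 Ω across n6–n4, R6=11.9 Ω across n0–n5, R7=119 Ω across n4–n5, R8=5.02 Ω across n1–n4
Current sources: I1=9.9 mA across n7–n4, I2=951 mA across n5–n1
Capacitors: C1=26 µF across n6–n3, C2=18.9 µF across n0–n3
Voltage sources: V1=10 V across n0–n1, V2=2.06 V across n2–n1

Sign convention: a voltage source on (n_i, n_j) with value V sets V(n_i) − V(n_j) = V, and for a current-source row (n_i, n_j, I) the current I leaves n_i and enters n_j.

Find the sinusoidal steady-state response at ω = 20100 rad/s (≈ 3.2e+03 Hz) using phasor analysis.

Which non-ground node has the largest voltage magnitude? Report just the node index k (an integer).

5

Element admittances at ω=20100 rad/s:
  Y(L1) = 0.000-0.01536j S between n6,n1
  Y(L2) = 0.000-0.002909j S between n2,n7
  Y(R1) = 0.001667+0.000j S between n2,n5
  Y(R2) = 0.0009524+0.000j S between n5,n7
  I1: injects 0.0099 A into n4 (from n7)
  Y(R3) = 0.008197+0.000j S between n7,n4
  Y(R4) = 0.08264+0.000j S between n1,n7
  I2: injects 0.951 A into n1 (from n5)
  Y(C1) = 0.000+0.5226j S between n6,n3
  Y(C2) = 0.000+0.3799j S between n0,n3
  Y(R5) = 0.001669+0.000j S between n6,n4
  Y(R6) = 0.08403+0.000j S between n0,n5
  Y(L3) = 0.000-0.006806j S between n4,n1
  Y(R7) = 0.008403+0.000j S between n4,n5
  Y(R8) = 0.1992+0.000j S between n1,n4
  V1: constraint V(n0)−V(n1) = 10
  V2: constraint V(n2)−V(n1) = 2.06
Assemble and solve the 9×9 MNA system:
  V(n1)=-10.00+0.000j  V(n2)=-7.940+0.000j  V(n3)=0.4341+0.05040j  V(n4)=-9.919+0.0005726j  V(n5)=-11.12-0.0006381j  V(n6)=0.7497+0.08705j  V(n7)=-10.11-0.06874j
  i(V1)=-0.9538+0.1649j  i(V2)=-0.005503+0.006313j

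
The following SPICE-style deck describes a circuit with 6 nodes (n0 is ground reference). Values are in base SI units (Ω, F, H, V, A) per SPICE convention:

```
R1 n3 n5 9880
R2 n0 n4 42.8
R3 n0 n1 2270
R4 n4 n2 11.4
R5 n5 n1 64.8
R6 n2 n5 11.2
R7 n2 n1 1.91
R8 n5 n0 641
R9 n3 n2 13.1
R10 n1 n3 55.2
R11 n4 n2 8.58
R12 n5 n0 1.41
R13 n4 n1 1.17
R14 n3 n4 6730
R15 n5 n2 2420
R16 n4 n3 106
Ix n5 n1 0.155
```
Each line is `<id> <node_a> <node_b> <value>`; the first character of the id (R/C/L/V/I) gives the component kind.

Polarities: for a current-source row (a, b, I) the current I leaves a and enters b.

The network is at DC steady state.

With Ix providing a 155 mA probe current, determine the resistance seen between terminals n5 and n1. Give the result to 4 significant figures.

MNA unknowns: 5 node voltages V₁..V_5
R1: Y=0.0001012 on G[3,5]
R2: Y=0.02336 on G[0,4]
R3: Y=0.0004405 on G[0,1]
R4: Y=0.08772 on G[4,2]
R5: Y=0.01543 on G[5,1]
R6: Y=0.08929 on G[2,5]
R7: Y=0.5236 on G[2,1]
R8: Y=0.001560 on G[5,0]
R9: Y=0.07634 on G[3,2]
R10: Y=0.01812 on G[1,3]
R11: Y=0.1166 on G[4,2]
R12: Y=0.7092 on G[5,0]
R13: Y=0.8547 on G[4,1]
R14: Y=0.0001486 on G[3,4]
R15: Y=0.0004132 on G[5,2]
R16: Y=0.009434 on G[4,3]
Ix: z[5]−=0.155, z[1]+=0.155
solve → V1=1.287, V2=1.130, V3=1.166, V4=1.229, V5=-0.04121

R_eq = 8.571 Ω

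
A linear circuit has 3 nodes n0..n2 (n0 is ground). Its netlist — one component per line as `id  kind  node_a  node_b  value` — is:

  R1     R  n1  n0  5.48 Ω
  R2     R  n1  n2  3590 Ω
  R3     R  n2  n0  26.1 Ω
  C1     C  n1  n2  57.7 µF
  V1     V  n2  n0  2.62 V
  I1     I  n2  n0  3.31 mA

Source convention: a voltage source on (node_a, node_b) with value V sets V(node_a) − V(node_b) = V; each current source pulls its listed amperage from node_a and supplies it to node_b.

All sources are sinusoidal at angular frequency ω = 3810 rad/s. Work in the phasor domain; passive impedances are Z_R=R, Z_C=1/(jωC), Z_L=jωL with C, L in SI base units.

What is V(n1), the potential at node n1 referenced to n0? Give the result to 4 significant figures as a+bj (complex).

1.551+1.286j V

Apply KCL at each of the 2 non-ground nodes and solve the resulting linear system.
Node n1: branches {R1, R2, C1} → V_1 = 1.551+1.286j
Node n2: branches {R2, R3, C1, V1, I1} → V_2 = 2.620+0.000j
Source currents: i(V1)=-0.3867-0.2347j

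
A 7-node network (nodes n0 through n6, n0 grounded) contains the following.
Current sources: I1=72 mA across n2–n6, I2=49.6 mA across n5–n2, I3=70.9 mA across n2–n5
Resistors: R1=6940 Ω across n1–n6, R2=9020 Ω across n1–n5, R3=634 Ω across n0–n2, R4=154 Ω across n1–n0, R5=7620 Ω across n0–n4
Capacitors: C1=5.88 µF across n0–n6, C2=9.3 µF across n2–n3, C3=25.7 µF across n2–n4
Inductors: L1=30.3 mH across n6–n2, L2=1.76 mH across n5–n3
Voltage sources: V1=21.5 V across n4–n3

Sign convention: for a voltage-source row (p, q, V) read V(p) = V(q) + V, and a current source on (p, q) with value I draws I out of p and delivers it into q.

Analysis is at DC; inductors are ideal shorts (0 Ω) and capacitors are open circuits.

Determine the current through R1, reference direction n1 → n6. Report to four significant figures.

0.001915 A

MNA unknowns: 6 node voltages V₁..V_6 plus 3 source currents (L1, L2, V1)
I1: z[2]−=0.072, z[6]+=0.072
R1: Y=0.0001441 on G[1,6]
I2: z[5]−=0.0496, z[2]+=0.0496
C1: Y=0.000 on G[0,6]
L1: row V6−V2=0, i_L1 at 6,2
C2: Y=0.000 on G[2,3]
R2: Y=0.0001109 on G[1,5]
R3: Y=0.001577 on G[0,2]
I3: z[2]−=0.0709, z[5]+=0.0709
L2: row V5−V3=0, i_L2 at 5,3
C3: Y=0.000 on G[2,4]
R4: Y=0.006494 on G[1,0]
R5: Y=0.0001312 on G[0,4]
V1: row V4−V3=21.5, i_V1 at 4,3
solve → V1=0.9990, V2=-12.29, V3=76.78, V4=98.28, V5=76.78, V6=-12.29
aux → i_L1=0.07391, i_L2=0.01290, i_V1=-0.01290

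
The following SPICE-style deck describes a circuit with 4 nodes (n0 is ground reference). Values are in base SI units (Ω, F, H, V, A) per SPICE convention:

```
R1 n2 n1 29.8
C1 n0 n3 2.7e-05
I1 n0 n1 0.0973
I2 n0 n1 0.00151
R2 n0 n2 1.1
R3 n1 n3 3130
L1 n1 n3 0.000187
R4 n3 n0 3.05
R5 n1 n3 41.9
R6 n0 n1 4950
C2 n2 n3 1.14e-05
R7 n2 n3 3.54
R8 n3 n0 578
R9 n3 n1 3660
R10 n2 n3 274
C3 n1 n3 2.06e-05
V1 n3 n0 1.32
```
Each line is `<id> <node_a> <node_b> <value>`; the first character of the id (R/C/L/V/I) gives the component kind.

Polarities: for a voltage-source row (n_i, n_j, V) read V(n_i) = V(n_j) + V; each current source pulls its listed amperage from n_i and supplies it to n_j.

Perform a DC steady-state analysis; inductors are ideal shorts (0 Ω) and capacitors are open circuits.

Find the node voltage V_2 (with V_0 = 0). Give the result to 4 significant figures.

MNA unknowns: 3 node voltages V₁..V_3 plus 2 source currents (L1, V1)
R1: Y=0.03356 on G[2,1]
C1: Y=0.000 on G[0,3]
I1: z[0]−=0.0973, z[1]+=0.0973
I2: z[0]−=0.00151, z[1]+=0.00151
R2: Y=0.9091 on G[0,2]
R3: Y=0.0003195 on G[1,3]
L1: row V1−V3=0, i_L1 at 1,3
R4: Y=0.3279 on G[3,0]
R5: Y=0.02387 on G[1,3]
R6: Y=0.0002020 on G[0,1]
C2: Y=0.000 on G[2,3]
R7: Y=0.2825 on G[2,3]
R8: Y=0.001730 on G[3,0]
R9: Y=0.0002732 on G[3,1]
R10: Y=0.003650 on G[2,3]
C3: Y=0.000 on G[1,3]
V1: row V3−V0=1.32, i_V1 at 3,0
solve → V1=1.320, V2=0.3434, V3=1.320
aux → i_L1=0.06577, i_V1=-0.6487

0.3434 V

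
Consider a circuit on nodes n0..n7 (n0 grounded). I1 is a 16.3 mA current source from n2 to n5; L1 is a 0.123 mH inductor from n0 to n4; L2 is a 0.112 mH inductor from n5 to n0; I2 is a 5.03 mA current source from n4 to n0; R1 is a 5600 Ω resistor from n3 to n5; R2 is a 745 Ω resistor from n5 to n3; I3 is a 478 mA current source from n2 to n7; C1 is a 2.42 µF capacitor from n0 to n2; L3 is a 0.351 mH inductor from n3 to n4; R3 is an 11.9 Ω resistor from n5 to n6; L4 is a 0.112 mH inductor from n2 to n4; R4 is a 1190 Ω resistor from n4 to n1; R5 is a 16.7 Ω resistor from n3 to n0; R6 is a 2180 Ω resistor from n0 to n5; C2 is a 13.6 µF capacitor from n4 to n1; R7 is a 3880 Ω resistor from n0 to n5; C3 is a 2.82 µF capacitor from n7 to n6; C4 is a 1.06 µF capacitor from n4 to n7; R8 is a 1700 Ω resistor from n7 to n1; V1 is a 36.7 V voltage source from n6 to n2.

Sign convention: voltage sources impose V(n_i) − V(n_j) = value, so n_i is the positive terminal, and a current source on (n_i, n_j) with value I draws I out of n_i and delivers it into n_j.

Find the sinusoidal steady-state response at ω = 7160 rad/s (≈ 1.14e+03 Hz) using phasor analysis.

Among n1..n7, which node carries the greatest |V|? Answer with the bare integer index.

Apply KCL at each of the 7 non-ground nodes and solve the resulting linear system.
Node n1: branches {R4, C2, R8} → V_1 = -0.8238-2.799j
Node n2: branches {I1, I3, C1, L4, V1} → V_2 = -1.086-5.211j
Node n3: branches {R1, R2, L3, R5} → V_3 = -1.104-2.463j
Node n4: branches {L1, I2, L3, L4, R4, C2, C4} → V_4 = -0.7144-2.635j
Node n5: branches {I1, L2, R1, R2, R3, R6, R7} → V_5 = 0.5185+2.376j
Node n6: branches {R3, C3, V1} → V_6 = 35.61-5.211j
Node n7: branches {I3, C3, C4, R8} → V_7 = 26.08-21.14j
Source currents: i(V1)=-2.627+0.4450j

6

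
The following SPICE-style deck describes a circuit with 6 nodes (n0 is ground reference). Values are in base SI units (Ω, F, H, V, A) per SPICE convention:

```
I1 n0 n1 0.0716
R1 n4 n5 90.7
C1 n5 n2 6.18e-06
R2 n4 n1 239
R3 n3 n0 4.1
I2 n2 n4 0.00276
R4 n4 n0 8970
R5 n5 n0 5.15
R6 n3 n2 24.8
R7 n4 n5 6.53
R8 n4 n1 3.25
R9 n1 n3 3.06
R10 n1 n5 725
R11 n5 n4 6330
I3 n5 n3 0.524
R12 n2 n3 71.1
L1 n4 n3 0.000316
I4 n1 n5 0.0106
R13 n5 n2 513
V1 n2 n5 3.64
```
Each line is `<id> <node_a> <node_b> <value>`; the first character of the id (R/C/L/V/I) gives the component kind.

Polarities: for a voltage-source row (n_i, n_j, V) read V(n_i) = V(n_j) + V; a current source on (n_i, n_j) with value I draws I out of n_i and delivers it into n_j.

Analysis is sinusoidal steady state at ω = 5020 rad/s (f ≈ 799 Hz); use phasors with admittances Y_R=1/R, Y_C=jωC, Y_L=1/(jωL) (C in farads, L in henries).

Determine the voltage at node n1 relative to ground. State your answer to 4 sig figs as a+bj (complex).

1.212-0.1257j V

Apply KCL at each of the 5 non-ground nodes and solve the resulting linear system.
Node n1: branches {I1, R2, R8, R9, R10, I4} → V_1 = 1.212-0.1257j
Node n2: branches {C1, I2, R6, R12, R13, V1} → V_2 = 2.487-0.1326j
Node n3: branches {R3, R6, R9, I3, R12, L1} → V_3 = 1.211+0.1057j
Node n4: branches {R1, R2, I2, R4, R7, R8, R11, L1} → V_4 = 1.029-0.3682j
Node n5: branches {R1, C1, R5, R7, R10, R11, I3, I4, R13, V1} → V_5 = -1.153-0.1326j
Source currents: i(V1)=-0.07929-0.09997j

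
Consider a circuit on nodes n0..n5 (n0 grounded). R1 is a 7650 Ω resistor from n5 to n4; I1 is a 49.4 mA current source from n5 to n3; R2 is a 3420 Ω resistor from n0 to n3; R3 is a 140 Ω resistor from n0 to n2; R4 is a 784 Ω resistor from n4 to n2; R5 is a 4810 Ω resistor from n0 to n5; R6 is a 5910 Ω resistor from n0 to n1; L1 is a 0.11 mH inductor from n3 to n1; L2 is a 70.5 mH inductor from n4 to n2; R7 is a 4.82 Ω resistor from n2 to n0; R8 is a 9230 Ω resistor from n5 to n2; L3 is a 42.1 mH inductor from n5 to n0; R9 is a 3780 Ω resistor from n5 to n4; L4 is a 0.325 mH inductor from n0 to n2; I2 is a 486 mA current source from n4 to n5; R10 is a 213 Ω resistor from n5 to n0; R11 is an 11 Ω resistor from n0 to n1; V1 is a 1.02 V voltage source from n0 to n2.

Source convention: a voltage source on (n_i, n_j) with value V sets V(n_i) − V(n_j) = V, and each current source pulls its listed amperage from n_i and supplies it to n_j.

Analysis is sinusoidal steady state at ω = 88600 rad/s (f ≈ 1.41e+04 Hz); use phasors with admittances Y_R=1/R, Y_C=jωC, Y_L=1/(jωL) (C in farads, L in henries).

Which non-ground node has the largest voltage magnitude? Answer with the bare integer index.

Element admittances at ω=88600 rad/s:
  Y(R1) = 0.0001307+0.000j S between n5,n4
  I1: injects 0.0494 A into n3 (from n5)
  Y(R2) = 0.0002924+0.000j S between n0,n3
  Y(R3) = 0.007143+0.000j S between n0,n2
  Y(R4) = 0.001276+0.000j S between n4,n2
  Y(R5) = 0.0002079+0.000j S between n0,n5
  Y(R6) = 0.0001692+0.000j S between n0,n1
  Y(L1) = 0.000-0.1026j S between n3,n1
  Y(L2) = 0.000-0.0001601j S between n4,n2
  Y(R7) = 0.2075+0.000j S between n2,n0
  Y(R8) = 0.0001083+0.000j S between n5,n2
  Y(L3) = 0.000-0.0002681j S between n5,n0
  Y(R9) = 0.0002646+0.000j S between n5,n4
  Y(L4) = 0.000-0.03473j S between n0,n2
  I2: injects 0.486 A into n5 (from n4)
  Y(R10) = 0.004695+0.000j S between n5,n0
  Y(R11) = 0.09091+0.000j S between n0,n1
  V1: constraint V(n0)−V(n2) = 1.02
Assemble and solve the 6×6 MNA system:
  V(n1)=0.5407-0.001536j  V(n2)=-1.020+0.000j  V(n3)=0.5420+0.4784j  V(n4)=-274.8-25.98j  V(n5)=60.59+1.105j
  i(V1)=0.1278+0.02460j

4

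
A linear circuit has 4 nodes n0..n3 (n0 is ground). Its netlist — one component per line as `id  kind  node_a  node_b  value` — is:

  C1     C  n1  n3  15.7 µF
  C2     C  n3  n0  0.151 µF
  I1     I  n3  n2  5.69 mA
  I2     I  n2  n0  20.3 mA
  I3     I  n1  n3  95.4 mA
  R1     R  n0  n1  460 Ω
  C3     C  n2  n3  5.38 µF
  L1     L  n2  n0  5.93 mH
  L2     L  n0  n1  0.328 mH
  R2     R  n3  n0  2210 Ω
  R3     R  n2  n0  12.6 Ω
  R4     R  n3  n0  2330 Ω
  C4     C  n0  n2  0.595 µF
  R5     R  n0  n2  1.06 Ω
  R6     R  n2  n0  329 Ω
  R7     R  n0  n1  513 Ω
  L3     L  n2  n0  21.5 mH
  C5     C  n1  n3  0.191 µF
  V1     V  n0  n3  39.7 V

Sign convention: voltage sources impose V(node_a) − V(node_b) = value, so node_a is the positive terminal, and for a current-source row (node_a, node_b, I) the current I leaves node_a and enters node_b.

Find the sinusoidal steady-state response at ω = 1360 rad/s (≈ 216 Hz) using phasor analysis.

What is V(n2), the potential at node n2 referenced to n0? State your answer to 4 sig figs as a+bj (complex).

0.02661-0.2793j V

Element admittances at ω=1360 rad/s:
  Y(C1) = 0.000+0.02135j S between n1,n3
  Y(C2) = 0.000+0.0002054j S between n3,n0
  I1: injects 0.00569 A into n2 (from n3)
  I2: injects 0.0203 A into n0 (from n2)
  I3: injects 0.0954 A into n3 (from n1)
  Y(R1) = 0.002174+0.000j S between n0,n1
  Y(C3) = 0.000+0.007317j S between n2,n3
  Y(L1) = 0.000-0.1240j S between n2,n0
  Y(L2) = 0.000-2.242j S between n0,n1
  Y(R2) = 0.0004525+0.000j S between n3,n0
  Y(R3) = 0.07937+0.000j S between n2,n0
  Y(R4) = 0.0004292+0.000j S between n3,n0
  Y(C4) = 0.000+0.0008092j S between n0,n2
  Y(R5) = 0.9434+0.000j S between n0,n2
  Y(R6) = 0.003040+0.000j S between n2,n0
  Y(R7) = 0.001949+0.000j S between n0,n1
  Y(L3) = 0.000-0.03420j S between n2,n0
  Y(C5) = 0.000+0.0002598j S between n1,n3
  V1: constraint V(n0)−V(n3) = 39.7
Assemble and solve the 4×4 MNA system:
  V(n1)=0.3864-0.04369j  V(n2)=0.02661-0.2793j  V(n3)=-39.70+0.000j
  i(V1)=-0.1277-1.165j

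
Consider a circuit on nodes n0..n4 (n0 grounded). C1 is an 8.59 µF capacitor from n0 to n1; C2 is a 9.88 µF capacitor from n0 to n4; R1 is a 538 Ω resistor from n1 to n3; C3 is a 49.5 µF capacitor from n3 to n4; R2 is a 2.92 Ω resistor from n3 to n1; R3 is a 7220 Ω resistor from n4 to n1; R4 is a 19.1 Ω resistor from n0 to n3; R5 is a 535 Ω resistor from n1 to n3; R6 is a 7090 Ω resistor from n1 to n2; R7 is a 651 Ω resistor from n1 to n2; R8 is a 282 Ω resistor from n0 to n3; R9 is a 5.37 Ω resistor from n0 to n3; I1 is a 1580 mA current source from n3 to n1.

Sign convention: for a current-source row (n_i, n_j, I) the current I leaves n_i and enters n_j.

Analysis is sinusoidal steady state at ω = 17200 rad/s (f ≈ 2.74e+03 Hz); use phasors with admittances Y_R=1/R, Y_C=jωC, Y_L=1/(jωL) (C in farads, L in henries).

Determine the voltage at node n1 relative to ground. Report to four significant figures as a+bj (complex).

MNA unknowns: 4 node voltages V₁..V_4
C1: Y=0.000+0.1477j on G[0,1]
C2: Y=0.000+0.1699j on G[0,4]
R1: Y=0.001859+0.000j on G[1,3]
C3: Y=0.000+0.8514j on G[3,4]
R2: Y=0.3425+0.000j on G[3,1]
R3: Y=0.0001385+0.000j on G[4,1]
R4: Y=0.05236+0.000j on G[0,3]
R5: Y=0.001869+0.000j on G[1,3]
R6: Y=0.0001410+0.000j on G[1,2]
R7: Y=0.001536+0.000j on G[1,2]
R8: Y=0.003546+0.000j on G[0,3]
R9: Y=0.1862+0.000j on G[0,3]
I1: z[3]−=1.58, z[1]+=1.58
solve → V1=2.428-1.689j, V2=2.428-1.689j, V3=-1.414-0.6539j, V4=-1.179-0.5456j

2.428-1.689j V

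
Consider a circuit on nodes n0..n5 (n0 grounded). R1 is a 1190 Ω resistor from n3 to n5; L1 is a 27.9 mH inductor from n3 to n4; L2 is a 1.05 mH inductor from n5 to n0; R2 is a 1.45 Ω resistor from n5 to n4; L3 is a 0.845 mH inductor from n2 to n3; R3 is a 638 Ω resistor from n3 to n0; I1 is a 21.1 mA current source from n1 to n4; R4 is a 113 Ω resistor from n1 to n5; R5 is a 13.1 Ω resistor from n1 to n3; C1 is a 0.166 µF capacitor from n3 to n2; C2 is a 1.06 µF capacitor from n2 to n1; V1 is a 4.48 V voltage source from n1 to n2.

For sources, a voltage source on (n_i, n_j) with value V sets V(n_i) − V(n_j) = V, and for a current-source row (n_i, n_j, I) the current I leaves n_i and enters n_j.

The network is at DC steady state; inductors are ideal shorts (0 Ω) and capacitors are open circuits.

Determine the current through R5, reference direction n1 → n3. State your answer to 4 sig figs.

Apply KCL at each of the 5 non-ground nodes and solve the resulting linear system.
Node n1: branches {I1, R4, R5, C2, V1} → V_1 = 4.423
Node n2: branches {L3, C1, C2, V1} → V_2 = -0.05656
Node n3: branches {R1, L1, L3, R3, R5, C1} → V_3 = -0.05656
Node n4: branches {L1, R2, I1} → V_4 = -0.05656
Node n5: branches {R1, L2, R2, R4} → V_5 = 0.000
Source currents: i(L1)=-0.06011, i(L2)=8.866e-05, i(L3)=-0.4022, i(V1)=-0.4022

0.3420 A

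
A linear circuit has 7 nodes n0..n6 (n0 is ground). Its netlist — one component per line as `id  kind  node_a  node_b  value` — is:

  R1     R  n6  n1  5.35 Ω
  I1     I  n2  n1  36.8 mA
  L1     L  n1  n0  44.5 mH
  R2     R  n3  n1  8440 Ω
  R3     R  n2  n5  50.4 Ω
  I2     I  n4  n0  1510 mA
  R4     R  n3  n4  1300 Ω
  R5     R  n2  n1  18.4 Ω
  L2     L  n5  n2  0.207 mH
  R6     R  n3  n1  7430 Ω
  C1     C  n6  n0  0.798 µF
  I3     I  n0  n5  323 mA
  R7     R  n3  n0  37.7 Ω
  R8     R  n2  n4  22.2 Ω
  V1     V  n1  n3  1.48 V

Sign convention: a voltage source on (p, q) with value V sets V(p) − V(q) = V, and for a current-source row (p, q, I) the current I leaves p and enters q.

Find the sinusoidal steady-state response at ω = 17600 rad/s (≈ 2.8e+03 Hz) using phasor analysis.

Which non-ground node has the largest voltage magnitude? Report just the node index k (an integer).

4

MNA unknowns: 6 node voltages V₁..V_6 plus 1 source current (V1)
R1: Y=0.1869+0.000j on G[6,1]
I1: z[2]−=0.0368, z[1]+=0.0368
L1: Y=0.000-0.001277j on G[1,0]
R2: Y=0.0001185+0.000j on G[3,1]
R3: Y=0.01984+0.000j on G[2,5]
I2: z[4]−=1.51, z[0]+=1.51
R4: Y=0.0007692+0.000j on G[3,4]
R5: Y=0.05435+0.000j on G[2,1]
L2: Y=0.000-0.2745j on G[5,2]
R6: Y=0.0001346+0.000j on G[3,1]
C1: Y=0.000+0.01404j on G[6,0]
I3: z[0]−=0.323, z[5]+=0.323
R7: Y=0.02653+0.000j on G[3,0]
R8: Y=0.04505+0.000j on G[2,4]
V1: row V1−V3=1.48, i_V1 at 1,3
solve → V1=-34.35+15.81j, V2=-56.12+15.81j, V3=-35.83+15.81j, V4=-88.74+15.81j, V5=-56.03+16.98j, V6=-32.98+18.28j
aux → i_V1=-0.9101+0.4193j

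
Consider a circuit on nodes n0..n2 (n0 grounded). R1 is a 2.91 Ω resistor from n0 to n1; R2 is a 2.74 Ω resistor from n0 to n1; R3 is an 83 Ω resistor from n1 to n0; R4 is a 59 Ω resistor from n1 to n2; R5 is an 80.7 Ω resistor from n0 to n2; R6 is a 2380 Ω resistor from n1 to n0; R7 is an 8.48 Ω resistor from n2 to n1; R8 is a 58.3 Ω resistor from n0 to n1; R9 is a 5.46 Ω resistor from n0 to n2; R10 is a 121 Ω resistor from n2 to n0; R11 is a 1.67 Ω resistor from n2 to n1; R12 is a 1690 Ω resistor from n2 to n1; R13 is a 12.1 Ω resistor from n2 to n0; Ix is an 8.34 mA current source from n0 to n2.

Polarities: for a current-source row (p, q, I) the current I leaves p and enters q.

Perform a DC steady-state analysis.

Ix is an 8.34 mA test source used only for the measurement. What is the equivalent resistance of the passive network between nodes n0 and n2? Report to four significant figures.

Element admittances at DC:
  Y(R1) = 0.3436 S between n0,n1
  Y(R2) = 0.3650 S between n0,n1
  Y(R3) = 0.01205 S between n1,n0
  Y(R4) = 0.01695 S between n1,n2
  Y(R5) = 0.01239 S between n0,n2
  Y(R6) = 0.0004202 S between n1,n0
  Y(R7) = 0.1179 S between n2,n1
  Y(R8) = 0.01715 S between n0,n1
  Y(R9) = 0.1832 S between n0,n2
  Y(R10) = 0.008264 S between n2,n0
  Y(R11) = 0.5988 S between n2,n1
  Y(R12) = 0.0005917 S between n2,n1
  Y(R13) = 0.08264 S between n2,n0
  Ix: injects 0.00834 A into n2 (from n0)
Assemble and solve the 2×2 MNA system:
  V(n1)=0.006353  V(n2)=0.01274

R_eq = 1.528 Ω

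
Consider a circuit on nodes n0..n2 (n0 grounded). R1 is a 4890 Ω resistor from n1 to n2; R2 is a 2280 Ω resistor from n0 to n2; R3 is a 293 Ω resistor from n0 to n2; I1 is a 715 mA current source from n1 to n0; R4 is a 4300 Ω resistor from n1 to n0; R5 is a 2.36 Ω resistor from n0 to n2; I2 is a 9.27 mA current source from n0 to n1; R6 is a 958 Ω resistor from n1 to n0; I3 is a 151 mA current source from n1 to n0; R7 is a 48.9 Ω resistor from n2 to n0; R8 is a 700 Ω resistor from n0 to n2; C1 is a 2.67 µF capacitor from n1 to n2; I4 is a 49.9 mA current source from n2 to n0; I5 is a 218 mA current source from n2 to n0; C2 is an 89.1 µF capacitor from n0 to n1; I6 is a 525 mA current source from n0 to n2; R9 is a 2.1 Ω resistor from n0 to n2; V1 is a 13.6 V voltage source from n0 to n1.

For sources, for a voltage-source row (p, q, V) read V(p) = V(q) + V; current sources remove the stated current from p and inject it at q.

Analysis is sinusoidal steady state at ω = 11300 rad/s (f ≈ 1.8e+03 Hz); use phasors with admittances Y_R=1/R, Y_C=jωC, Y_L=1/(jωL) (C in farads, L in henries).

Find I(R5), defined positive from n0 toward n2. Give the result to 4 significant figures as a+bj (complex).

-0.1102+0.1914j A

Element admittances at ω=11300 rad/s:
  Y(R1) = 0.0002045+0.000j S between n1,n2
  Y(R2) = 0.0004386+0.000j S between n0,n2
  Y(R3) = 0.003413+0.000j S between n0,n2
  I1: injects 0.715 A into n0 (from n1)
  Y(R4) = 0.0002326+0.000j S between n1,n0
  Y(R5) = 0.4237+0.000j S between n0,n2
  I2: injects 0.00927 A into n1 (from n0)
  Y(R6) = 0.001044+0.000j S between n1,n0
  I3: injects 0.151 A into n0 (from n1)
  Y(R7) = 0.02045+0.000j S between n2,n0
  Y(R8) = 0.001429+0.000j S between n0,n2
  Y(C1) = 0.000+0.03017j S between n1,n2
  I4: injects 0.0499 A into n0 (from n2)
  I5: injects 0.218 A into n0 (from n2)
  Y(C2) = 0.000+1.007j S between n0,n1
  I6: injects 0.525 A into n2 (from n0)
  Y(R9) = 0.4762+0.000j S between n0,n2
  V1: constraint V(n0)−V(n1) = 13.6
Assemble and solve the 3×3 MNA system:
  V(n1)=-13.60+0.000j  V(n2)=0.2600-0.4517j
  i(V1)=0.8229-14.11j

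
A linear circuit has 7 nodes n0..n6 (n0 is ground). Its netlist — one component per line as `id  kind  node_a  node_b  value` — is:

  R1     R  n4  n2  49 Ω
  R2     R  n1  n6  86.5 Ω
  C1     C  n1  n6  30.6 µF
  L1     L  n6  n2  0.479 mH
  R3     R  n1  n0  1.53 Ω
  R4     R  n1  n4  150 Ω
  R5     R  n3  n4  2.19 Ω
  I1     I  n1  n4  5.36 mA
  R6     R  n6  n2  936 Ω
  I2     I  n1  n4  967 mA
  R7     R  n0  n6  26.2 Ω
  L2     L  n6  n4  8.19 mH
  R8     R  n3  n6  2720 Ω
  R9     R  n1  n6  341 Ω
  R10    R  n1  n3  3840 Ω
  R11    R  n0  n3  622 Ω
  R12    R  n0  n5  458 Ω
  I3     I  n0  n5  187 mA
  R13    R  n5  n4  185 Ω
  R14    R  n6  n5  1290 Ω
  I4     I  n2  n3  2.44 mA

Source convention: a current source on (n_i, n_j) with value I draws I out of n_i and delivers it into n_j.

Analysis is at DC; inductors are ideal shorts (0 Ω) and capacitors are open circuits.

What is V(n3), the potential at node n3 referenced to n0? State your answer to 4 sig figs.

17.31 V

MNA unknowns: 6 node voltages V₁..V_6 plus 2 source currents (L1, L2)
R1: Y=0.02041 on G[4,2]
R2: Y=0.01156 on G[1,6]
C1: Y=0.000 on G[1,6]
L1: row V6−V2=0, i_L1 at 6,2
R3: Y=0.6536 on G[1,0]
R4: Y=0.006667 on G[1,4]
R5: Y=0.4566 on G[3,4]
I1: z[1]−=0.00536, z[4]+=0.00536
R6: Y=0.001068 on G[6,2]
I2: z[1]−=0.967, z[4]+=0.967
R7: Y=0.03817 on G[0,6]
L2: row V6−V4=0, i_L2 at 6,4
R8: Y=0.0003676 on G[3,6]
R9: Y=0.002933 on G[1,6]
R10: Y=0.0002604 on G[1,3]
R11: Y=0.001608 on G[0,3]
R12: Y=0.002183 on G[0,5]
I3: z[0]−=0.187, z[5]+=0.187
R13: Y=0.005405 on G[5,4]
R14: Y=0.0007752 on G[6,5]
I4: z[2]−=0.00244, z[3]+=0.00244
solve → V1=-0.8890, V2=17.38, V3=17.31, V4=17.38, V5=35.20, V6=17.38
aux → i_L1=0.002440, i_L2=-0.9168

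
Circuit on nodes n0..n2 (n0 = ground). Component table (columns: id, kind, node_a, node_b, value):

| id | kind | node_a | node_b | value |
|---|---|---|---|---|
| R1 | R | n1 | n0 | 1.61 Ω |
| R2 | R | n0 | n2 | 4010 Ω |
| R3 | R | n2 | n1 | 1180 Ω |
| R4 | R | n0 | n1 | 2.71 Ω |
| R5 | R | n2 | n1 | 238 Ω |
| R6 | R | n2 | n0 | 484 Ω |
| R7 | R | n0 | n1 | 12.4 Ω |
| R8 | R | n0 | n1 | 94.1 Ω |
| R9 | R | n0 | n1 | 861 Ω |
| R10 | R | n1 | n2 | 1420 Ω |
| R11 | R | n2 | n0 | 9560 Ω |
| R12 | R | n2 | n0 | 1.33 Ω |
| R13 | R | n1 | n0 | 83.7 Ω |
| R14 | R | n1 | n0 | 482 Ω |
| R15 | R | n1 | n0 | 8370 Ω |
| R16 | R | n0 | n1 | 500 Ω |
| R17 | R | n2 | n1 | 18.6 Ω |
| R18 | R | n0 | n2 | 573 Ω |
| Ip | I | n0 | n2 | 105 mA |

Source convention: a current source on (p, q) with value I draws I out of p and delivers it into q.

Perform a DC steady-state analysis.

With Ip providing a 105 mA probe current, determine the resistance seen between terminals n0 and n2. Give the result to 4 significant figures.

MNA unknowns: 2 node voltages V₁..V_2
R1: Y=0.6211 on G[1,0]
R2: Y=0.0002494 on G[0,2]
R3: Y=0.0008475 on G[2,1]
R4: Y=0.3690 on G[0,1]
R5: Y=0.004202 on G[2,1]
R6: Y=0.002066 on G[2,0]
R7: Y=0.08065 on G[0,1]
R8: Y=0.01063 on G[0,1]
R9: Y=0.001161 on G[0,1]
R10: Y=0.0007042 on G[1,2]
R11: Y=0.0001046 on G[2,0]
R12: Y=0.7519 on G[2,0]
R13: Y=0.01195 on G[1,0]
R14: Y=0.002075 on G[1,0]
R15: Y=0.0001195 on G[1,0]
R16: Y=0.002000 on G[0,1]
R17: Y=0.05376 on G[2,1]
R18: Y=0.001745 on G[0,2]
Ip: z[0]−=0.105, z[2]+=0.105
solve → V1=0.006641, V2=0.1292

R_eq = 1.231 Ω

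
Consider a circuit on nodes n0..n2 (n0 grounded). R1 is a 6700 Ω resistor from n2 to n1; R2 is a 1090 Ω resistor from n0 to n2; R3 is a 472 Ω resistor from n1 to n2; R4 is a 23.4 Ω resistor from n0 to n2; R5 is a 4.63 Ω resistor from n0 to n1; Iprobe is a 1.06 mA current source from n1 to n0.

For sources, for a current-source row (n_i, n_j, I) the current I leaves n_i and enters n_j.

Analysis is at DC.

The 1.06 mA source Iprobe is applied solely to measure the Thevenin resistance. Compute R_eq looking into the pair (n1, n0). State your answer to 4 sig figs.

R_eq = 4.584 Ω

Element admittances at DC:
  Y(R1) = 0.0001493 S between n2,n1
  Y(R2) = 0.0009174 S between n0,n2
  Y(R3) = 0.002119 S between n1,n2
  Y(R4) = 0.04274 S between n0,n2
  Y(R5) = 0.2160 S between n0,n1
  Iprobe: injects 0.00106 A into n0 (from n1)
Assemble and solve the 2×2 MNA system:
  V(n1)=-0.004859  V(n2)=-0.0002400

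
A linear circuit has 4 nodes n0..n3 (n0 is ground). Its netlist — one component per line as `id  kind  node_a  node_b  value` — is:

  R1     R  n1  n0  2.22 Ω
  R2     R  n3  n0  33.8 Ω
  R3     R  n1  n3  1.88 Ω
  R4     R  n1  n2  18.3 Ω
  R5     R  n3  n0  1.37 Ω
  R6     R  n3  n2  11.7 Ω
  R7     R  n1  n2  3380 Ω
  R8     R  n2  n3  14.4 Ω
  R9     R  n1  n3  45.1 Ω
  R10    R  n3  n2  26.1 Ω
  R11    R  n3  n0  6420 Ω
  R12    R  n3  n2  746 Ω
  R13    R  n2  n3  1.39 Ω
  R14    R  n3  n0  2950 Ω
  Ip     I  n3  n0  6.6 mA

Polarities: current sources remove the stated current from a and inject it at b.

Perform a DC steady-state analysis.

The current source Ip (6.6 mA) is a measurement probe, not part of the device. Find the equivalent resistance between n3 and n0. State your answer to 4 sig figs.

MNA unknowns: 3 node voltages V₁..V_3
R1: Y=0.4505 on G[1,0]
R2: Y=0.02959 on G[3,0]
R3: Y=0.5319 on G[1,3]
R4: Y=0.05464 on G[1,2]
R5: Y=0.7299 on G[3,0]
R6: Y=0.08547 on G[3,2]
R7: Y=0.0002959 on G[1,2]
R8: Y=0.06944 on G[2,3]
R9: Y=0.02217 on G[1,3]
R10: Y=0.03831 on G[3,2]
R11: Y=0.0001558 on G[3,0]
R12: Y=0.001340 on G[3,2]
R13: Y=0.7194 on G[2,3]
R14: Y=0.0003390 on G[3,0]
Ip: z[3]−=0.0066, z[0]+=0.0066
solve → V1=-0.003717, V2=-0.006324, V3=-0.006481

R_eq = 0.9820 Ω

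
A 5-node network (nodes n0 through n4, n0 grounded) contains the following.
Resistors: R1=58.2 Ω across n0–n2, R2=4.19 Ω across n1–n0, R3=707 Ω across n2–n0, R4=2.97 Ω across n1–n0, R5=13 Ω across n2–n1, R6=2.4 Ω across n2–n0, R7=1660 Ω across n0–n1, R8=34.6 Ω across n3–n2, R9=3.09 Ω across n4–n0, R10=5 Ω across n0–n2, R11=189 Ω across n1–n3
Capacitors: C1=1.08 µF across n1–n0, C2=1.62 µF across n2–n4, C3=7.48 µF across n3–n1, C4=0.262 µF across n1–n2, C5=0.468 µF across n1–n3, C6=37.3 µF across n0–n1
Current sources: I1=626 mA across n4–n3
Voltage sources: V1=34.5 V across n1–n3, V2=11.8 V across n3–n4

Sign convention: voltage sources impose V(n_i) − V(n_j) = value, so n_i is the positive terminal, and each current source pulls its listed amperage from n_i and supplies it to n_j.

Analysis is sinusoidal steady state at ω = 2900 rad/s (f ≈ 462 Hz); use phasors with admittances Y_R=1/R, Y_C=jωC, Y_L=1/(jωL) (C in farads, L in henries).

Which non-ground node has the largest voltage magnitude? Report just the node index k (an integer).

4

MNA unknowns: 4 node voltages V₁..V_4 plus 2 source currents (V1, V2)
R1: Y=0.01718+0.000j on G[0,2]
C1: Y=0.000+0.003132j on G[1,0]
C2: Y=0.000+0.004698j on G[2,4]
C3: Y=0.000+0.02169j on G[3,1]
R2: Y=0.2387+0.000j on G[1,0]
R3: Y=0.001414+0.000j on G[2,0]
R4: Y=0.3367+0.000j on G[1,0]
C4: Y=0.000+0.0007598j on G[1,2]
C5: Y=0.000+0.001357j on G[1,3]
R5: Y=0.07692+0.000j on G[2,1]
R6: Y=0.4167+0.000j on G[2,0]
R7: Y=0.0006024+0.000j on G[0,1]
R8: Y=0.02890+0.000j on G[3,2]
R9: Y=0.3236+0.000j on G[4,0]
R10: Y=0.2000+0.000j on G[0,2]
C6: Y=0.000+0.1082j on G[0,1]
I1: z[4]−=0.626, z[3]+=0.626
R11: Y=0.005291+0.000j on G[1,3]
V1: row V1−V3=34.5, i_V1 at 1,3
V2: row V3−V4=11.8, i_V2 at 3,4
solve → V1=15.80-1.658j, V2=0.9200-0.4207j, V3=-18.70-1.658j, V4=-30.50-1.658j
aux → i_V1=-10.61-1.515j, i_V2=-9.238-0.6842j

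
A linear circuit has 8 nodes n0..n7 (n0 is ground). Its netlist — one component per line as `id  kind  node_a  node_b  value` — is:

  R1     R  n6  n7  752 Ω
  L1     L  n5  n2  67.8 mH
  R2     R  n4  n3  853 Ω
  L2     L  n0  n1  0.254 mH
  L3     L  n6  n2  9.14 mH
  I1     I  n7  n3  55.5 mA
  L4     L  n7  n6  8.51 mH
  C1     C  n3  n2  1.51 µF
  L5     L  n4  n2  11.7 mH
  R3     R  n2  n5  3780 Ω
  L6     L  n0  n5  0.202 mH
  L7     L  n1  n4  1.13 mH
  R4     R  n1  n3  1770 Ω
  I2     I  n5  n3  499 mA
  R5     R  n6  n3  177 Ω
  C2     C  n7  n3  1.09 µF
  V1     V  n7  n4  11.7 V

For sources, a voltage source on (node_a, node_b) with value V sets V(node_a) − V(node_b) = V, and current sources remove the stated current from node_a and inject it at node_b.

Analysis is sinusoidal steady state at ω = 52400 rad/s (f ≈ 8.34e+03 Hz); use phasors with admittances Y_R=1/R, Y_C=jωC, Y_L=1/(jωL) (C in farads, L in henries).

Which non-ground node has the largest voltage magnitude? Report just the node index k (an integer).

7

Apply KCL at each of the 7 non-ground nodes and solve the resulting linear system.
Node n1: branches {L2, L7, R4} → V_1 = 0.05651+6.481j
Node n2: branches {L1, L3, C1, L5, R3} → V_2 = 13.33+25.13j
Node n3: branches {R2, I1, C1, R4, I2, R5, C2} → V_3 = 13.16+25.25j
Node n4: branches {R2, L5, L7, V1} → V_4 = 0.9358+34.88j
Node n5: branches {L1, R3, L6, I2} → V_5 = -0.04494-5.154j
Node n6: branches {R1, L3, L4, R5} → V_6 = 14.42+27.98j
Node n7: branches {R1, I1, L4, C2, V1} → V_7 = 12.64+34.88j
Source currents: i(V1)=0.4811+0.01665j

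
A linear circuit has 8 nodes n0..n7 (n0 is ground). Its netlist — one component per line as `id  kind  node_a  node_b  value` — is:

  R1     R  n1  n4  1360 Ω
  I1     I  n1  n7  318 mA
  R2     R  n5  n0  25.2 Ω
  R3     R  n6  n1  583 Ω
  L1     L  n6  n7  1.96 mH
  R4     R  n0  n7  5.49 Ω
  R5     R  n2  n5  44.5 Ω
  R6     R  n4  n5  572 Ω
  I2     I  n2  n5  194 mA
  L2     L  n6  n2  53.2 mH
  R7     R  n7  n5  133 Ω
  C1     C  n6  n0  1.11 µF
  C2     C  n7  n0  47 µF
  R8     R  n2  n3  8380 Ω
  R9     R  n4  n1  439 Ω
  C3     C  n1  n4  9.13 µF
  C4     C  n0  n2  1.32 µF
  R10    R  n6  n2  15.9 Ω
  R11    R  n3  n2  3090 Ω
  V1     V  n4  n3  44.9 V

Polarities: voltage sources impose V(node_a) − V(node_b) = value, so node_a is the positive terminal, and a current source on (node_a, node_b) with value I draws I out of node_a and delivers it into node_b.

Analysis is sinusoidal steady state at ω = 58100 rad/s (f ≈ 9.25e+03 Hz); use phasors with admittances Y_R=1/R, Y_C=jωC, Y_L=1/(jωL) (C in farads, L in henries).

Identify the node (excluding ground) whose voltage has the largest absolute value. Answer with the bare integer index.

3

Element admittances at ω=58100 rad/s:
  Y(R1) = 0.0007353+0.000j S between n1,n4
  I1: injects 0.318 A into n7 (from n1)
  Y(R2) = 0.03968+0.000j S between n5,n0
  Y(R3) = 0.001715+0.000j S between n6,n1
  Y(L1) = 0.000-0.008781j S between n6,n7
  Y(R4) = 0.1821+0.000j S between n0,n7
  Y(R5) = 0.02247+0.000j S between n2,n5
  Y(R6) = 0.001748+0.000j S between n4,n5
  I2: injects 0.194 A into n5 (from n2)
  Y(L2) = 0.000-0.0003235j S between n6,n2
  Y(R7) = 0.007519+0.000j S between n7,n5
  Y(C1) = 0.000+0.06449j S between n6,n0
  Y(C2) = 0.000+2.731j S between n7,n0
  Y(R8) = 0.0001193+0.000j S between n2,n3
  Y(R9) = 0.002278+0.000j S between n4,n1
  Y(C3) = 0.000+0.5305j S between n1,n4
  Y(C4) = 0.000+0.07669j S between n0,n2
  Y(R10) = 0.06289+0.000j S between n6,n2
  Y(R11) = 0.0003236+0.000j S between n3,n2
  V1: constraint V(n4)−V(n3) = 44.9
Assemble and solve the 8×8 MNA system:
  V(n1)=-76.10+2.072j  V(n2)=-0.4467+2.624j  V(n3)=-121.0+1.719j  V(n4)=-76.10+1.719j  V(n5)=0.7142+0.8543j  V(n6)=-0.1279+2.720j  V(n7)=0.01161-0.1268j
  i(V1)=-0.05340-0.0004010j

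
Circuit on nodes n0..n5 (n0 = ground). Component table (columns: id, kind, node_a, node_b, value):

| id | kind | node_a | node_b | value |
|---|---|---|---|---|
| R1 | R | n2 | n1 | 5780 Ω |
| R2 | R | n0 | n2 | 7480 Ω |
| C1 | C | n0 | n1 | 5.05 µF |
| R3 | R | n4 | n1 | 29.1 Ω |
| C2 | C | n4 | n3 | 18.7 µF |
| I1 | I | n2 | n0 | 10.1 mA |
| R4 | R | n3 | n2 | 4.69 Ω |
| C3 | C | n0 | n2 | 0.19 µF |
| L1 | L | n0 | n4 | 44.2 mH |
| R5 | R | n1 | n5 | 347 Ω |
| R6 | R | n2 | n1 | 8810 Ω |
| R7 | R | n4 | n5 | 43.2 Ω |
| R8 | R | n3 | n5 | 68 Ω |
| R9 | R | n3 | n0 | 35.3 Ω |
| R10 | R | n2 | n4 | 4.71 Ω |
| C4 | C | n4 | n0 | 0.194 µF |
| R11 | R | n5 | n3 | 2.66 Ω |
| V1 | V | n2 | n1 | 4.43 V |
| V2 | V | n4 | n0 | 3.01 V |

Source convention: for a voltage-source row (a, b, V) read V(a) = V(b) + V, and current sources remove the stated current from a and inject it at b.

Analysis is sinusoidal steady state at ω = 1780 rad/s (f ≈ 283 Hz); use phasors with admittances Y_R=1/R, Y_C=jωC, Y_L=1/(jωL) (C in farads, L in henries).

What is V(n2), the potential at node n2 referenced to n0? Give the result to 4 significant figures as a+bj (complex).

3.279+0.04532j V

Apply KCL at each of the 5 non-ground nodes and solve the resulting linear system.
Node n1: branches {R1, C1, R3, R5, R6, V1} → V_1 = -1.151+0.04532j
Node n2: branches {R1, R2, I1, R4, C3, R6, R10, V1} → V_2 = 3.279+0.04532j
Node n3: branches {C2, R4, R8, R9, R11} → V_3 = 2.870+0.05437j
Node n4: branches {R3, C2, L1, R7, R10, C4, V2} → V_4 = 3.010+0.000j
Node n5: branches {R5, R7, R8, R11} → V_5 = 2.850+0.05129j
Source currents: i(V1)=-0.1562-0.008806j, i(V2)=-0.09141+0.04491j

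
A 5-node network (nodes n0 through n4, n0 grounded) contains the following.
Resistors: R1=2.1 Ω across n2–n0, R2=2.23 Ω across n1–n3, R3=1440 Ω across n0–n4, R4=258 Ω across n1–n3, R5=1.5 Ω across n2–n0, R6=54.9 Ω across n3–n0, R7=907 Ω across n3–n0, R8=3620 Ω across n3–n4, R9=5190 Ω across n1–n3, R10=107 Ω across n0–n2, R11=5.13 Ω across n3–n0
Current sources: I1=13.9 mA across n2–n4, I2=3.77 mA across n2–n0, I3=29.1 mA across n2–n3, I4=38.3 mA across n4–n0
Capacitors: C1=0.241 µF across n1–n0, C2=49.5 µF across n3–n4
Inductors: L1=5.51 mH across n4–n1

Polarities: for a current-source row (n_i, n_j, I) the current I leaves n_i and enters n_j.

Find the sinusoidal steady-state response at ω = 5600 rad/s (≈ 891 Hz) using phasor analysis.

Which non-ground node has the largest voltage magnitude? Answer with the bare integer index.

4

Element admittances at ω=5600 rad/s:
  Y(R1) = 0.4762+0.000j S between n2,n0
  I1: injects 0.0139 A into n4 (from n2)
  Y(R2) = 0.4484+0.000j S between n1,n3
  I2: injects 0.00377 A into n0 (from n2)
  Y(C1) = 0.000+0.001350j S between n1,n0
  Y(R3) = 0.0006944+0.000j S between n0,n4
  Y(C2) = 0.000+0.2772j S between n3,n4
  Y(L1) = 0.000-0.03241j S between n4,n1
  Y(R4) = 0.003876+0.000j S between n1,n3
  Y(R5) = 0.6667+0.000j S between n2,n0
  Y(R6) = 0.01821+0.000j S between n3,n0
  Y(R7) = 0.001103+0.000j S between n3,n0
  I3: injects 0.0291 A into n3 (from n2)
  Y(R8) = 0.0002762+0.000j S between n3,n4
  Y(R9) = 0.0001927+0.000j S between n1,n3
  Y(R10) = 0.009346+0.000j S between n0,n2
  Y(R11) = 0.1949+0.000j S between n3,n0
  I4: injects 0.0383 A into n0 (from n4)
Assemble and solve the 4×4 MNA system:
  V(n1)=0.02897+1.381e-05j  V(n2)=-0.04059+0.000j  V(n3)=0.02187-0.0005039j  V(n4)=0.02054+0.09916j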